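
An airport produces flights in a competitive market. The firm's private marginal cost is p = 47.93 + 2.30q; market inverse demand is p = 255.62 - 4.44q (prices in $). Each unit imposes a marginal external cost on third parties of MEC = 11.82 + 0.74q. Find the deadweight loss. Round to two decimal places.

DWL = $80.13

Market equilibrium (private): 47.93 + 2.30q = 255.62 - 4.44q → q_m = 30.8145.
Social marginal cost = private MC + MEC = 59.75 + 3.04q.
Set SMC = demand: 59.75 + 3.04q = 255.62 - 4.44q → q* = 26.1858.
Between q* and q_m the wedge SMC − demand runs linearly from 0 to MEC(q_m), so the loss is a triangle.
DWL = ½ × 4.6287 × 34.6228 = 80.1293.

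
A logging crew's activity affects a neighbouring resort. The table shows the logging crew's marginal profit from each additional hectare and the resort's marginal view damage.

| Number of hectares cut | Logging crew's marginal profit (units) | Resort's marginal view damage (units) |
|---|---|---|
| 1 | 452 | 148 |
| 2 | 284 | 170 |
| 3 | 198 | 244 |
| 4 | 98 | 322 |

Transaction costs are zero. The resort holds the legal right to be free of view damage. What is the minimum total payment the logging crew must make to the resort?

318

Efficient level: marginal profit ≥ marginal view damage through level 2, so k* = 2.
With the resort holding the right, the logging crew must at least compensate total damage at k*: 148 + 170 = 318.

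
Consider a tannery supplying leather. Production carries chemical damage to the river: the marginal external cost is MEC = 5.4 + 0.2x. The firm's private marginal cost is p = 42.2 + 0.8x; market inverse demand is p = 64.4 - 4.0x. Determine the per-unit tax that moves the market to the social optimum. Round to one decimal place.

tax = 6.1 per unit

Social marginal cost = private MC + MEC = 47.6 + x.
Set SMC = demand: 47.6 + x = 64.4 - 4.0x → x* = 3.3600.
The Pigouvian tax equals MEC at x*: 5.4 + 0.2×3.3600 = 6.0720.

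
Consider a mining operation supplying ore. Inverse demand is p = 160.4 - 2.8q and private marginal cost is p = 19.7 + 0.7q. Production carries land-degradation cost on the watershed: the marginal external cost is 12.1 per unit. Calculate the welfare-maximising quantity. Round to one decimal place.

q* = 36.7

Social marginal cost = private MC + MEC = 31.8 + 0.7q.
Set SMC = demand: 31.8 + 0.7q = 160.4 - 2.8q → q* = 36.7429.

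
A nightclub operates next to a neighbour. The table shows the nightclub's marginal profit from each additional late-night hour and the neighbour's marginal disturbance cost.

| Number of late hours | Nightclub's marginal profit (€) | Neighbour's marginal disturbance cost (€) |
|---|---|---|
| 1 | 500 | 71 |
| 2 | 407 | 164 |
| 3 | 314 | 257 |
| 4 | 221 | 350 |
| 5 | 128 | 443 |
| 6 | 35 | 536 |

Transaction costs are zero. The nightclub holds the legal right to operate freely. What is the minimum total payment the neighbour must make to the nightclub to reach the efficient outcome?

Left alone the nightclub would choose level 6 (marginal profit stays positive).
Efficient level: k* = 3 (marginal profit ≥ marginal disturbance cost through 3).
The neighbour must at least cover the nightclub's forgone profit from cutting 6→3: 221 + 128 + 35 = 384.

€384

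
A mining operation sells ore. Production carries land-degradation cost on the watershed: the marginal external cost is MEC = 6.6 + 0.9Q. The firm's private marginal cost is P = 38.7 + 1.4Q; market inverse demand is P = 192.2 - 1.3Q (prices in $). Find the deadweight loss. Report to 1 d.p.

Market equilibrium (private): 38.7 + 1.4Q = 192.2 - 1.3Q → Q_m = 56.8519.
Social marginal cost = private MC + MEC = 45.3 + 2.3Q.
Set SMC = demand: 45.3 + 2.3Q = 192.2 - 1.3Q → Q* = 40.8056.
The loss is the area between SMC and demand from Q* to Q_m; with linear curves that's a triangle of height MEC(Q_m).
DWL = ½ × 16.0463 × 57.7667 = 463.4709.

DWL = $463.5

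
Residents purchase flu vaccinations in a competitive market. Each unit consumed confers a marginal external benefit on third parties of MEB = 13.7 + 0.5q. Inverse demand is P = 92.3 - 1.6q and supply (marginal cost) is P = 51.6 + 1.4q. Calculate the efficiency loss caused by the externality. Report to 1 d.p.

DWL = 83.9

Market equilibrium (private): 51.6 + 1.4q = 92.3 - 1.6q → q_m = 13.5667.
Social marginal benefit = demand + MEB = 106.0 - 1.1q.
Set SMB = MC: 106.0 - 1.1q = 51.6 + 1.4q → q* = 21.7600.
The welfare-loss triangle has base |q_m − q*| and height MEB(q_m) (the vertical gap between SMB and MC is zero at q* and MEB at q_m).
DWL = ½ × 8.1933 × 20.4833 = 83.9129.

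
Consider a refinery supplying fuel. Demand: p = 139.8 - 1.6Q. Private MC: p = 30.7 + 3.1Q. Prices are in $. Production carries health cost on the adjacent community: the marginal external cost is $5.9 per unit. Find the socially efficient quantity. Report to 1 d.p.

Q* = 22.0

Social marginal cost = private MC + MEC = 36.6 + 3.1Q.
Set SMC = demand: 36.6 + 3.1Q = 139.8 - 1.6Q → Q* = 21.9574.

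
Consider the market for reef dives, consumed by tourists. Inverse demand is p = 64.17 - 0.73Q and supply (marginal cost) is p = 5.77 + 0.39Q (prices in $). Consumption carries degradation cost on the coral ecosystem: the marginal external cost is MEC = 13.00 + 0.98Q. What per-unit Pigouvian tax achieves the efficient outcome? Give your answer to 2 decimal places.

Social marginal benefit = demand − MEC = 51.17 - 1.71Q.
Set SMB = MC: 51.17 - 1.71Q = 5.77 + 0.39Q → Q* = 21.6190.
The Pigouvian tax equals MEC at Q*: 13.00 + 0.98×21.6190 = 34.1866.

tax = $34.19 per unit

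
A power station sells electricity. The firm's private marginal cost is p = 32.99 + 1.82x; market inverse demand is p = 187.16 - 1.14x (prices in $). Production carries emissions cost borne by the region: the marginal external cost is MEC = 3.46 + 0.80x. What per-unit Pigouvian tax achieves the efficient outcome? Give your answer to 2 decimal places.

tax = $35.53 per unit

Social marginal cost = private MC + MEC = 36.45 + 2.62x.
Set SMC = demand: 36.45 + 2.62x = 187.16 - 1.14x → x* = 40.0824.
The Pigouvian tax equals MEC at x*: 3.46 + 0.80×40.0824 = 35.5259.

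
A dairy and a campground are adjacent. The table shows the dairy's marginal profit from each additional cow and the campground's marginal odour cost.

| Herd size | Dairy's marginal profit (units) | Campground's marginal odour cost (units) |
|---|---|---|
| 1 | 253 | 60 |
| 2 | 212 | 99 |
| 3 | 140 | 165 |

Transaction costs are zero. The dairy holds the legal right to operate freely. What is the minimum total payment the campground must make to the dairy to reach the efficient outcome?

Left alone the dairy would choose level 3 (marginal profit stays positive).
Efficient level: k* = 2 (marginal profit ≥ marginal odour cost through 2).
The campground must at least cover the dairy's forgone profit from cutting 3→2: 140 = 140.

140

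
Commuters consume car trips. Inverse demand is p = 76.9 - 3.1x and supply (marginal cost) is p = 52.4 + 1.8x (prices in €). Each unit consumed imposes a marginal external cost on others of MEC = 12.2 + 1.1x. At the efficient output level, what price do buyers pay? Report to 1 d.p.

Social marginal benefit = demand − MEC = 64.7 - 4.2x.
Set SMB = MC: 64.7 - 4.2x = 52.4 + 1.8x → x* = 2.0500.
Consumer price on the demand curve at x*: 76.9 − 3.1×2.0500 = 70.5450.

P = €70.5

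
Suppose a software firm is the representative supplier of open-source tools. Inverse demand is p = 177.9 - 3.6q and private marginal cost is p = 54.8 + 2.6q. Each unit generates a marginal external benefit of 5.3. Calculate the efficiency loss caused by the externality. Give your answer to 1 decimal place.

Market equilibrium (private): 54.8 + 2.6q = 177.9 - 3.6q → q_m = 19.8548.
Social marginal cost = private MC − MEB = 49.5 + 2.6q.
Set SMC = demand: 49.5 + 2.6q = 177.9 - 3.6q → q* = 20.7097.
Between q* and q_m the wedge demand − SMC runs linearly from 0 to MEB(q_m), so the loss is a triangle.
DWL = ½ × 0.8549 × 5.3000 = 2.2655.

DWL = 2.3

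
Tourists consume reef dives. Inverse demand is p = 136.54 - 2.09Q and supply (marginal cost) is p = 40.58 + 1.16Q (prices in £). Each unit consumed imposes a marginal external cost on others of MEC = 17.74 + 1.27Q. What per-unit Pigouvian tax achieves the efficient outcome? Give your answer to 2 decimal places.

tax = £39.72 per unit

Social marginal benefit = demand − MEC = 118.80 - 3.36Q.
Set SMB = MC: 118.80 - 3.36Q = 40.58 + 1.16Q → Q* = 17.3053.
The Pigouvian tax equals MEC at Q*: 17.74 + 1.27×17.3053 = 39.7177.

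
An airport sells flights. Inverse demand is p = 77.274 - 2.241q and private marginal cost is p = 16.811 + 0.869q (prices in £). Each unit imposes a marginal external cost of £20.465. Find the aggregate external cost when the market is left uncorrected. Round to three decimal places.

£397.870

Market equilibrium (private): 16.811 + 0.869q = 77.274 - 2.241q → q_m = 19.4415.
Total external cost = MEC × q_m = 20.465 × 19.4415 = 397.8703.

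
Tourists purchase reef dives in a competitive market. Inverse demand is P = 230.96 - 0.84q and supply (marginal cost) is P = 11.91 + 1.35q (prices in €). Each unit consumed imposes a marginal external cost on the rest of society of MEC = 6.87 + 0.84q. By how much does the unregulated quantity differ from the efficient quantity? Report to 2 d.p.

Market equilibrium (private): 11.91 + 1.35q = 230.96 - 0.84q → q_m = 100.0228.
Social marginal benefit = demand − MEC = 224.09 - 1.68q.
Set SMB = MC: 224.09 - 1.68q = 11.91 + 1.35q → q* = 70.0264.
Gap = |100.0228 − 70.0264| = 29.9964.

30.00 units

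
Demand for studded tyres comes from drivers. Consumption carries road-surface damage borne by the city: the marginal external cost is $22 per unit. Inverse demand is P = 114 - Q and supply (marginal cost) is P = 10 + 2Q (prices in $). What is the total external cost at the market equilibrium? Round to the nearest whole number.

$763

Market equilibrium (private): 10 + 2Q = 114 - Q → Q_m = 34.6667.
Total external cost = MEC × Q_m = 22 × 34.6667 = 762.6674.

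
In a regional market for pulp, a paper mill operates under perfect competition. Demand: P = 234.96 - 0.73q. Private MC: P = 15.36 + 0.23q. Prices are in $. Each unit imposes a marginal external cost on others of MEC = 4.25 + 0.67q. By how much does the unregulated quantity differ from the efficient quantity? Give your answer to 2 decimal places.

Market equilibrium (private): 15.36 + 0.23q = 234.96 - 0.73q → q_m = 228.7500.
Social marginal cost = private MC + MEC = 19.61 + 0.90q.
Set SMC = demand: 19.61 + 0.90q = 234.96 - 0.73q → q* = 132.1166.
Gap = |228.7500 − 132.1166| = 96.6334.

96.63 units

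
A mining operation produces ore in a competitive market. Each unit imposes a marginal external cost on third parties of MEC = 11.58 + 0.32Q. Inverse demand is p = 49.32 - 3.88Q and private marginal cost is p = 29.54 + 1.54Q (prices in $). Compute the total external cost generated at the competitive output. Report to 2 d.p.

Market equilibrium (private): 29.54 + 1.54Q = 49.32 - 3.88Q → Q_m = 3.6494.
Total external cost = ∫₀^{Q_m} (11.58 + 0.32Q) dQ = 11.58×3.6494 + ½×0.32×3.6494² = 44.3910.

$44.39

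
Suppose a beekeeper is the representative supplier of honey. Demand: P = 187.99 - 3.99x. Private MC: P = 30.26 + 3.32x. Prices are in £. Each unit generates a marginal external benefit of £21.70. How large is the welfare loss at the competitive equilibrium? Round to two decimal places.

Market equilibrium (private): 30.26 + 3.32x = 187.99 - 3.99x → x_m = 21.5773.
Social marginal cost = private MC − MEB = 8.56 + 3.32x.
Set SMC = demand: 8.56 + 3.32x = 187.99 - 3.99x → x* = 24.5458.
Between x* and x_m the wedge demand − SMC runs linearly from 0 to MEB(x_m), so the loss is a triangle.
DWL = ½ × 2.9685 × 21.7000 = 32.2082.

DWL = £32.21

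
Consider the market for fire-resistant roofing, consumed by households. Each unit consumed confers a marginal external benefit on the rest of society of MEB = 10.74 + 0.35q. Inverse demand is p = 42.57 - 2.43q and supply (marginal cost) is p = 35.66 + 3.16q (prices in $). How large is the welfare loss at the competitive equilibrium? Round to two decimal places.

Market equilibrium (private): 35.66 + 3.16q = 42.57 - 2.43q → q_m = 1.2361.
Social marginal benefit = demand + MEB = 53.31 - 2.08q.
Set SMB = MC: 53.31 - 2.08q = 35.66 + 3.16q → q* = 3.3683.
The welfare-loss triangle has base |q_m − q*| and height MEB(q_m) (the vertical gap between SMB and MC is zero at q* and MEB at q_m).
DWL = ½ × 2.1322 × 11.1726 = 11.9111.

DWL = $11.91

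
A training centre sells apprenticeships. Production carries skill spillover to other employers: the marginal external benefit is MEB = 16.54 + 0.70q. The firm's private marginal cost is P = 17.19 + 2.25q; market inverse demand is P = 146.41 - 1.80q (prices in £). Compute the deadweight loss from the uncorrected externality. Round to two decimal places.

DWL = £225.55

Market equilibrium (private): 17.19 + 2.25q = 146.41 - 1.80q → q_m = 31.9062.
Social marginal cost = private MC − MEB = 0.65 + 1.55q.
Set SMC = demand: 0.65 + 1.55q = 146.41 - 1.80q → q* = 43.5104.
Height of the DWL triangle at q_m is demand(q_m) − SMC(q_m) = MEB(q_m) = 38.8743.
DWL = ½ × 11.6042 × 38.8743 = 225.5526.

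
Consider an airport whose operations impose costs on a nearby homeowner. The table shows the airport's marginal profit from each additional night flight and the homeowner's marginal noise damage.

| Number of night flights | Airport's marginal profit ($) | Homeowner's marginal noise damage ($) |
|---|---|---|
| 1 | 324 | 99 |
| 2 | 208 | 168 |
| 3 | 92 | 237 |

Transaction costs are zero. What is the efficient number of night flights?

2

Bargaining reaches the level where marginal profit last exceeds marginal noise damage.
That holds through level 2 (208 ≥ 168) but not at 3 (92 < 237).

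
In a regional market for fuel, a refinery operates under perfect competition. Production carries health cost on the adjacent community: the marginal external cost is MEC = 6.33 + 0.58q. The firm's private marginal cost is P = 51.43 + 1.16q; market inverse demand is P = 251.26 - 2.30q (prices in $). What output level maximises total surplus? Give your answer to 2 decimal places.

Social marginal cost = private MC + MEC = 57.76 + 1.74q.
Set SMC = demand: 57.76 + 1.74q = 251.26 - 2.30q → q* = 47.8960.

q* = 47.90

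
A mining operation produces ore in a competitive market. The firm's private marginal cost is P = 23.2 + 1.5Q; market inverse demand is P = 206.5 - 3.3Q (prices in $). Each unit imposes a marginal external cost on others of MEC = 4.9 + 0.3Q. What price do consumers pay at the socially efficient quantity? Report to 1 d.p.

P = $91.1

Social marginal cost = private MC + MEC = 28.1 + 1.8Q.
Set SMC = demand: 28.1 + 1.8Q = 206.5 - 3.3Q → Q* = 34.9804.
Consumer price on the demand curve at Q*: 206.5 − 3.3×34.9804 = 91.0647.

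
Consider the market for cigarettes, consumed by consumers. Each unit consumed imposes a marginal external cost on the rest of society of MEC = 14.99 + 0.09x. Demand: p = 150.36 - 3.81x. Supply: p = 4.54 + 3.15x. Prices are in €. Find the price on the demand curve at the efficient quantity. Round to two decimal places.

P = €79.66

Social marginal benefit = demand − MEC = 135.37 - 3.90x.
Set SMB = MC: 135.37 - 3.90x = 4.54 + 3.15x → x* = 18.5574.
Consumer price on the demand curve at x*: 150.36 − 3.81×18.5574 = 79.6563.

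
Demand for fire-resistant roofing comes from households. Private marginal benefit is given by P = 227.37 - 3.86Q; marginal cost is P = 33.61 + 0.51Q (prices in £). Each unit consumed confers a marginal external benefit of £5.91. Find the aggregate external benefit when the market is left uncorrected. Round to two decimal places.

£262.04

Market equilibrium (private): 33.61 + 0.51Q = 227.37 - 3.86Q → Q_m = 44.3387.
Total external benefit = MEB × Q_m = 5.91 × 44.3387 = 262.0417.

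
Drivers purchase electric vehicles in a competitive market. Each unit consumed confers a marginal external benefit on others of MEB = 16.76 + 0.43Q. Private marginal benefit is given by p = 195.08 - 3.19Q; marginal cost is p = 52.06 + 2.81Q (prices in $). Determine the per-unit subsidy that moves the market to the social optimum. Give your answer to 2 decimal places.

Social marginal benefit = demand + MEB = 211.84 - 2.76Q.
Set SMB = MC: 211.84 - 2.76Q = 52.06 + 2.81Q → Q* = 28.6858.
The Pigouvian subsidy equals MEB at Q*: 16.76 + 0.43×28.6858 = 29.0949.

subsidy = $29.09 per unit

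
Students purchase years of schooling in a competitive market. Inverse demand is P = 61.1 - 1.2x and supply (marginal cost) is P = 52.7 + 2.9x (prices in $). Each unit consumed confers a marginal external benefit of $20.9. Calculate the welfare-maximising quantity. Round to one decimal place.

Social marginal benefit = demand + MEB = 82.0 - 1.2x.
Set SMB = MC: 82.0 - 1.2x = 52.7 + 2.9x → x* = 7.1463.

x* = 7.1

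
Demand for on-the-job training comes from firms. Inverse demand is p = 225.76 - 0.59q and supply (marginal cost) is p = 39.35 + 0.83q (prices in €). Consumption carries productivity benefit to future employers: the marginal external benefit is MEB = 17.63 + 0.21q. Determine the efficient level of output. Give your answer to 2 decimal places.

Social marginal benefit = demand + MEB = 243.39 - 0.38q.
Set SMB = MC: 243.39 - 0.38q = 39.35 + 0.83q → q* = 168.6281.

q* = 168.63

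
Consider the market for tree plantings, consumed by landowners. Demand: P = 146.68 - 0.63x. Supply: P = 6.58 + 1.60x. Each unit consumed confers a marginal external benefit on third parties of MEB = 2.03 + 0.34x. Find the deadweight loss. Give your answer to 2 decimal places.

DWL = 144.74

Market equilibrium (private): 6.58 + 1.60x = 146.68 - 0.63x → x_m = 62.8251.
Social marginal benefit = demand + MEB = 148.71 - 0.29x.
Set SMB = MC: 148.71 - 0.29x = 6.58 + 1.60x → x* = 75.2011.
The loss is the area between SMB and MC from x* to x_m; with linear curves that's a triangle of height MEB(x_m).
DWL = ½ × 12.3760 × 23.3905 = 144.7404.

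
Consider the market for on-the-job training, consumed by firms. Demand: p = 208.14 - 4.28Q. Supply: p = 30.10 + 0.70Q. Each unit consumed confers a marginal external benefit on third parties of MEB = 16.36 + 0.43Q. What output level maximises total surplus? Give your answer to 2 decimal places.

Social marginal benefit = demand + MEB = 224.50 - 3.85Q.
Set SMB = MC: 224.50 - 3.85Q = 30.10 + 0.70Q → Q* = 42.7253.

Q* = 42.73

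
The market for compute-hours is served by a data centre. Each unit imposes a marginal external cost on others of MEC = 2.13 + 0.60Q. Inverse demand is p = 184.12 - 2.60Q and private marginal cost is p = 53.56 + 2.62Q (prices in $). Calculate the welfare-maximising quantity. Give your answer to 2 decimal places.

Social marginal cost = private MC + MEC = 55.69 + 3.22Q.
Set SMC = demand: 55.69 + 3.22Q = 184.12 - 2.60Q → Q* = 22.0670.

Q* = 22.07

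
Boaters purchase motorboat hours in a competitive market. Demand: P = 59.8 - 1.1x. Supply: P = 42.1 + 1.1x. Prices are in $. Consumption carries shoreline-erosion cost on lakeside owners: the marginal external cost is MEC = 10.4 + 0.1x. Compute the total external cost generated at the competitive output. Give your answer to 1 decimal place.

Market equilibrium (private): 42.1 + 1.1x = 59.8 - 1.1x → x_m = 8.0455.
Total external cost = ∫₀^{x_m} (10.4 + 0.1x) dx = 10.4×8.0455 + ½×0.1×8.0455² = 86.9097.

$86.9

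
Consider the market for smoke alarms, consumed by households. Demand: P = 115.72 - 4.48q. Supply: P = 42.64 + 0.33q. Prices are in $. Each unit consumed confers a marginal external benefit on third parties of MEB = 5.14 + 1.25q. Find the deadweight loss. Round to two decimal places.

Market equilibrium (private): 42.64 + 0.33q = 115.72 - 4.48q → q_m = 15.1933.
Social marginal benefit = demand + MEB = 120.86 - 3.23q.
Set SMB = MC: 120.86 - 3.23q = 42.64 + 0.33q → q* = 21.9719.
Height of the DWL triangle at q_m is SMB(q_m) − MC(q_m) = MEB(q_m) = 24.1317.
DWL = ½ × 6.7786 × 24.1317 = 81.7896.

DWL = $81.79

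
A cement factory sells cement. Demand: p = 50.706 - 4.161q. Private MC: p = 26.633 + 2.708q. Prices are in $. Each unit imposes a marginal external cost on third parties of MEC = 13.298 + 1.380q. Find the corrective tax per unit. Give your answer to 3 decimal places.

Social marginal cost = private MC + MEC = 39.931 + 4.088q.
Set SMC = demand: 39.931 + 4.088q = 50.706 - 4.161q → q* = 1.3062.
The Pigouvian tax equals MEC at q*: 13.298 + 1.380×1.3062 = 15.1006.

tax = $15.101 per unit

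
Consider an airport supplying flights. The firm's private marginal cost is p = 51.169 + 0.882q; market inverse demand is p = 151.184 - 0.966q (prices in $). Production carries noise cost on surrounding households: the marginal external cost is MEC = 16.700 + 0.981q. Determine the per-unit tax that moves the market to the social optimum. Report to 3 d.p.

tax = $45.591 per unit

Social marginal cost = private MC + MEC = 67.869 + 1.863q.
Set SMC = demand: 67.869 + 1.863q = 151.184 - 0.966q → q* = 29.4503.
The Pigouvian tax equals MEC at q*: 16.700 + 0.981×29.4503 = 45.5907.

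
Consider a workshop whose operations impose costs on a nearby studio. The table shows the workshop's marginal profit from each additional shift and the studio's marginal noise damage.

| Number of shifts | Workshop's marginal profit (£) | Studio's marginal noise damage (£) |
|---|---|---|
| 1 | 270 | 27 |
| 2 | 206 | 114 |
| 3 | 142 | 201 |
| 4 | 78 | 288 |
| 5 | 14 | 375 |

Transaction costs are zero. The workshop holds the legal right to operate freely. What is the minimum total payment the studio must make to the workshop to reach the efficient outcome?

£234

Left alone the workshop would choose level 5 (marginal profit stays positive).
Efficient level: k* = 2 (marginal profit ≥ marginal noise damage through 2).
The studio must at least cover the workshop's forgone profit from cutting 5→2: 142 + 78 + 14 = 234.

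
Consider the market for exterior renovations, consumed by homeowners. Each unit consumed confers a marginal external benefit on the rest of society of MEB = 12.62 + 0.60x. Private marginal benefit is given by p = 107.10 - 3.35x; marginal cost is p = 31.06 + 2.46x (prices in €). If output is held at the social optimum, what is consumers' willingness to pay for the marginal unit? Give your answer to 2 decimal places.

P = €50.09

Social marginal benefit = demand + MEB = 119.72 - 2.75x.
Set SMB = MC: 119.72 - 2.75x = 31.06 + 2.46x → x* = 17.0173.
Consumer price on the demand curve at x*: 107.10 − 3.35×17.0173 = 50.0920.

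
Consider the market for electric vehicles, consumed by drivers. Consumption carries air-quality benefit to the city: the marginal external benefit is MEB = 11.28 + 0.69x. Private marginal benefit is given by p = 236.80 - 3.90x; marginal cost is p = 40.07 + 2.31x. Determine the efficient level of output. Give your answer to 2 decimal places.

x* = 37.68

Social marginal benefit = demand + MEB = 248.08 - 3.21x.
Set SMB = MC: 248.08 - 3.21x = 40.07 + 2.31x → x* = 37.6830.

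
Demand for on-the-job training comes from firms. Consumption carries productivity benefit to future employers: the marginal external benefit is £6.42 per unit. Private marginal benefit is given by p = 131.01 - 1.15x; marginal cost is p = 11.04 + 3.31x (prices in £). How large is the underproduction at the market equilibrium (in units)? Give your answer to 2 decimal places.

1.44 units

Market equilibrium (private): 11.04 + 3.31x = 131.01 - 1.15x → x_m = 26.8991.
Social marginal benefit = demand + MEB = 137.43 - 1.15x.
Set SMB = MC: 137.43 - 1.15x = 11.04 + 3.31x → x* = 28.3386.
Gap = |26.8991 − 28.3386| = 1.4395.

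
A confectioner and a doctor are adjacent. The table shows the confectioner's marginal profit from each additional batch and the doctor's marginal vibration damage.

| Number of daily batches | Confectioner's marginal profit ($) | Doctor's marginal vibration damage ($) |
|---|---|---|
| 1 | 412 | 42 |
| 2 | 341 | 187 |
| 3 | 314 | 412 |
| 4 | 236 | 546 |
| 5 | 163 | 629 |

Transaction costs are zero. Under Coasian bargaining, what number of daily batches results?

2

Bargaining reaches the level where marginal profit last exceeds marginal vibration damage.
That holds through level 2 (341 ≥ 187) but not at 3 (314 < 412).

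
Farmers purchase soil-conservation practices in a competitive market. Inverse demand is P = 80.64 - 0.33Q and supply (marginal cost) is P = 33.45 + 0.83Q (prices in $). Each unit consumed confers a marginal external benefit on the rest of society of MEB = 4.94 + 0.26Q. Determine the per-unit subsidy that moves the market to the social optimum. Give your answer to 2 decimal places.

Social marginal benefit = demand + MEB = 85.58 - 0.07Q.
Set SMB = MC: 85.58 - 0.07Q = 33.45 + 0.83Q → Q* = 57.9222.
The Pigouvian subsidy equals MEB at Q*: 4.94 + 0.26×57.9222 = 19.9998.

subsidy = $20.00 per unit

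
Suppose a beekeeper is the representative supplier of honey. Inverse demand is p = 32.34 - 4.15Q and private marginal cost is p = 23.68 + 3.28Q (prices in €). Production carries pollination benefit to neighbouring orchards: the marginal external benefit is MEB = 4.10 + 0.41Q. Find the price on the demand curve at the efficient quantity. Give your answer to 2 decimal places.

P = €24.80

Social marginal cost = private MC − MEB = 19.58 + 2.87Q.
Set SMC = demand: 19.58 + 2.87Q = 32.34 - 4.15Q → Q* = 1.8177.
Consumer price on the demand curve at Q*: 32.34 − 4.15×1.8177 = 24.7965.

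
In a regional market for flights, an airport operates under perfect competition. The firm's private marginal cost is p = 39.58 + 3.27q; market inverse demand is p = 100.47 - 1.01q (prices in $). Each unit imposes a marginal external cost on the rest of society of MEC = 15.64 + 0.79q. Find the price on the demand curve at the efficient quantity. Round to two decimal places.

Social marginal cost = private MC + MEC = 55.22 + 4.06q.
Set SMC = demand: 55.22 + 4.06q = 100.47 - 1.01q → q* = 8.9250.
Consumer price on the demand curve at q*: 100.47 − 1.01×8.9250 = 91.4558.

P = $91.46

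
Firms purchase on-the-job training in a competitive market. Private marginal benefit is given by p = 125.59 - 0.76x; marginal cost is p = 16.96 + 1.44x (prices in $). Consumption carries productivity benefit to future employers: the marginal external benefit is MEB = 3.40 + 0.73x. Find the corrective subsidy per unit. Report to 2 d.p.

subsidy = $59.03 per unit

Social marginal benefit = demand + MEB = 128.99 - 0.03x.
Set SMB = MC: 128.99 - 0.03x = 16.96 + 1.44x → x* = 76.2109.
The Pigouvian subsidy equals MEB at x*: 3.40 + 0.73×76.2109 = 59.0340.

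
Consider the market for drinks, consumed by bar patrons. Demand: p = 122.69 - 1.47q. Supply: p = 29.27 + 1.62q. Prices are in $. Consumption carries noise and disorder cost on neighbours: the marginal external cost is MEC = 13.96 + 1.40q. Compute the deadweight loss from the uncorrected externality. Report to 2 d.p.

Market equilibrium (private): 29.27 + 1.62q = 122.69 - 1.47q → q_m = 30.2330.
Social marginal benefit = demand − MEC = 108.73 - 2.87q.
Set SMB = MC: 108.73 - 2.87q = 29.27 + 1.62q → q* = 17.6971.
The loss is the area between SMB and MC from q* to q_m; with linear curves that's a triangle of height MEC(q_m).
DWL = ½ × 12.5359 × 56.2862 = 352.7991.

DWL = $352.80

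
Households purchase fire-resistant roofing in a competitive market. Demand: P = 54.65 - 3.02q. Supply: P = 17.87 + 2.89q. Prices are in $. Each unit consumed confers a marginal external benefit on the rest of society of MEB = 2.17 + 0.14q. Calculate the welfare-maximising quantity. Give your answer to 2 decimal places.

q* = 6.75

Social marginal benefit = demand + MEB = 56.82 - 2.88q.
Set SMB = MC: 56.82 - 2.88q = 17.87 + 2.89q → q* = 6.7504.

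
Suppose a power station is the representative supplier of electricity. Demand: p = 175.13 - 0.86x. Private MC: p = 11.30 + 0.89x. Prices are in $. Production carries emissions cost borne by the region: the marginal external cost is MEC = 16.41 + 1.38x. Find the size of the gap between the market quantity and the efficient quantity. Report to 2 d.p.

46.52 units

Market equilibrium (private): 11.30 + 0.89x = 175.13 - 0.86x → x_m = 93.6171.
Social marginal cost = private MC + MEC = 27.71 + 2.27x.
Set SMC = demand: 27.71 + 2.27x = 175.13 - 0.86x → x* = 47.0990.
Gap = |93.6171 − 47.0990| = 46.5181.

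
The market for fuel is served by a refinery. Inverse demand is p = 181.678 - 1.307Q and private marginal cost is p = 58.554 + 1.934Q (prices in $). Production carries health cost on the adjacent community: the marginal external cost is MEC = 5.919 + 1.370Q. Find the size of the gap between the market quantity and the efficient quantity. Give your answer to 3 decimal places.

Market equilibrium (private): 58.554 + 1.934Q = 181.678 - 1.307Q → Q_m = 37.9895.
Social marginal cost = private MC + MEC = 64.473 + 3.304Q.
Set SMC = demand: 64.473 + 3.304Q = 181.678 - 1.307Q → Q* = 25.4186.
Gap = |37.9895 − 25.4186| = 12.5709.

12.571 units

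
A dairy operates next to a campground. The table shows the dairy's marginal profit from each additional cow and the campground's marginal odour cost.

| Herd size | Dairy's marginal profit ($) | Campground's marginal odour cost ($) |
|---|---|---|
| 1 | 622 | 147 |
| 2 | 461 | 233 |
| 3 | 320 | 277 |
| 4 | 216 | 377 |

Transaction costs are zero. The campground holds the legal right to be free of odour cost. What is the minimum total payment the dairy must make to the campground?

$657

Efficient level: marginal profit ≥ marginal odour cost through level 3, so k* = 3.
With the campground holding the right, the dairy must at least compensate total damage at k*: 147 + 233 + 277 = 657.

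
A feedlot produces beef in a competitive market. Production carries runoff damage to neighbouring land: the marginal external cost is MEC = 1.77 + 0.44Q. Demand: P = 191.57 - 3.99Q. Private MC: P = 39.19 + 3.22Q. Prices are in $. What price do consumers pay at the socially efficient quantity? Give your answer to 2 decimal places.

P = $113.02

Social marginal cost = private MC + MEC = 40.96 + 3.66Q.
Set SMC = demand: 40.96 + 3.66Q = 191.57 - 3.99Q → Q* = 19.6876.
Consumer price on the demand curve at Q*: 191.57 − 3.99×19.6876 = 113.0165.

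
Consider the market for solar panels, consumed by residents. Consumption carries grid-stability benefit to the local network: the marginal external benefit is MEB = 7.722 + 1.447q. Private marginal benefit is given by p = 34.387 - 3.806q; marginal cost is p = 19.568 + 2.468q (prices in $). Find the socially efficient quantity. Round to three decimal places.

Social marginal benefit = demand + MEB = 42.109 - 2.359q.
Set SMB = MC: 42.109 - 2.359q = 19.568 + 2.468q → q* = 4.6698.

q* = 4.670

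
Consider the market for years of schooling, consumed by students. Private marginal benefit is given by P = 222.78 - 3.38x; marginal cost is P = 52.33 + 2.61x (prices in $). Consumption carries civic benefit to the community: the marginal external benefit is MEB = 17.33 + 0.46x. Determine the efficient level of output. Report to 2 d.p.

x* = 33.96

Social marginal benefit = demand + MEB = 240.11 - 2.92x.
Set SMB = MC: 240.11 - 2.92x = 52.33 + 2.61x → x* = 33.9566.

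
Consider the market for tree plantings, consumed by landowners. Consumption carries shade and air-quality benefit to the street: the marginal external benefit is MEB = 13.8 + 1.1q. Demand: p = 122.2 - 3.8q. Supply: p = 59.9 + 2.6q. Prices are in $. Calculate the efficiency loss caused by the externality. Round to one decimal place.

DWL = $56.7

Market equilibrium (private): 59.9 + 2.6q = 122.2 - 3.8q → q_m = 9.7344.
Social marginal benefit = demand + MEB = 136.0 - 2.7q.
Set SMB = MC: 136.0 - 2.7q = 59.9 + 2.6q → q* = 14.3585.
The welfare-loss triangle has base |q_m − q*| and height MEB(q_m) (the vertical gap between SMB and MC is zero at q* and MEB at q_m).
DWL = ½ × 4.6241 × 24.5078 = 56.6633.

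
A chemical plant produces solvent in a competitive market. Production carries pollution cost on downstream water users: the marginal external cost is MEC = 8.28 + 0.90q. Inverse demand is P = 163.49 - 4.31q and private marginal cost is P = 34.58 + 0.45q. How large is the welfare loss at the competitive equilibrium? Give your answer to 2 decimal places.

Market equilibrium (private): 34.58 + 0.45q = 163.49 - 4.31q → q_m = 27.0819.
Social marginal cost = private MC + MEC = 42.86 + 1.35q.
Set SMC = demand: 42.86 + 1.35q = 163.49 - 4.31q → q* = 21.3127.
Height of the DWL triangle at q_m is SMC(q_m) − demand(q_m) = MEC(q_m) = 32.6537.
DWL = ½ × 5.7692 × 32.6537 = 94.1929.

DWL = 94.19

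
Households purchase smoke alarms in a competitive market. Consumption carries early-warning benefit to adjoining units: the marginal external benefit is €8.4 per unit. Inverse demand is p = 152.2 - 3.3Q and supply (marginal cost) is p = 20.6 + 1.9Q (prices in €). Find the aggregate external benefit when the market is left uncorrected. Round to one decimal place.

Market equilibrium (private): 20.6 + 1.9Q = 152.2 - 3.3Q → Q_m = 25.3077.
Total external benefit = MEB × Q_m = 8.4 × 25.3077 = 212.5847.

€212.6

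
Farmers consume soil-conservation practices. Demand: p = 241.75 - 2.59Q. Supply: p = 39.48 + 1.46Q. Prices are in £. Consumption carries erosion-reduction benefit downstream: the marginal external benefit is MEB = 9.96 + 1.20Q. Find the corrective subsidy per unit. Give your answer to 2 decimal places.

Social marginal benefit = demand + MEB = 251.71 - 1.39Q.
Set SMB = MC: 251.71 - 1.39Q = 39.48 + 1.46Q → Q* = 74.4667.
The Pigouvian subsidy equals MEB at Q*: 9.96 + 1.20×74.4667 = 99.3200.

subsidy = £99.32 per unit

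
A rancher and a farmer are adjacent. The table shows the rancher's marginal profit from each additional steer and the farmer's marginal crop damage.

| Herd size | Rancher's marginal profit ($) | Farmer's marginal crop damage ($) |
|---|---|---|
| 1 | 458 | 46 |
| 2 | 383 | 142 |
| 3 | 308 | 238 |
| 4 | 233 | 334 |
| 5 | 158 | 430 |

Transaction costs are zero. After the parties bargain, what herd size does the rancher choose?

Bargaining reaches the level where marginal profit last exceeds marginal crop damage.
That holds through level 3 (308 ≥ 238) but not at 4 (233 < 334).

3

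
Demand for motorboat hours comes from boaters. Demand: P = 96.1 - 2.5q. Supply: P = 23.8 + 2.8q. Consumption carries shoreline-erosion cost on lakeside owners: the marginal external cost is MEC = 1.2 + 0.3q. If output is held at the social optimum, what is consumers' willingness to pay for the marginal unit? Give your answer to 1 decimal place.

Social marginal benefit = demand − MEC = 94.9 - 2.8q.
Set SMB = MC: 94.9 - 2.8q = 23.8 + 2.8q → q* = 12.6964.
Consumer price on the demand curve at q*: 96.1 − 2.5×12.6964 = 64.3590.

P = 64.4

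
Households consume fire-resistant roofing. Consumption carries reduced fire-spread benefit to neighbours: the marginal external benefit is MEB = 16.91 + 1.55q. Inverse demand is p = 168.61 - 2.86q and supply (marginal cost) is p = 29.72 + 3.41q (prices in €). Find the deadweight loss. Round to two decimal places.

DWL = €278.18

Market equilibrium (private): 29.72 + 3.41q = 168.61 - 2.86q → q_m = 22.1515.
Social marginal benefit = demand + MEB = 185.52 - 1.31q.
Set SMB = MC: 185.52 - 1.31q = 29.72 + 3.41q → q* = 33.0085.
Between q* and q_m the wedge SMB − MC runs linearly from 0 to MEB(q_m), so the loss is a triangle.
DWL = ½ × 10.8570 × 51.2448 = 278.1824.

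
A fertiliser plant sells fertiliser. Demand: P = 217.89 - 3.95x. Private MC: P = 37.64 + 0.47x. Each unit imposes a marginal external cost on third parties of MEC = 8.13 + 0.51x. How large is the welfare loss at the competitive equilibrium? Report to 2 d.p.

Market equilibrium (private): 37.64 + 0.47x = 217.89 - 3.95x → x_m = 40.7805.
Social marginal cost = private MC + MEC = 45.77 + 0.98x.
Set SMC = demand: 45.77 + 0.98x = 217.89 - 3.95x → x* = 34.9128.
Between x* and x_m the wedge SMC − demand runs linearly from 0 to MEC(x_m), so the loss is a triangle.
DWL = ½ × 5.8677 × 28.9281 = 84.8707.

DWL = 84.87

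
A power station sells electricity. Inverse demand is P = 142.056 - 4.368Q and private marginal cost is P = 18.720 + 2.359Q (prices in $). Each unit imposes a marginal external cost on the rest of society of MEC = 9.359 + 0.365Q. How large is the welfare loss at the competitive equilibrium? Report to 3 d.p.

Market equilibrium (private): 18.720 + 2.359Q = 142.056 - 4.368Q → Q_m = 18.3345.
Social marginal cost = private MC + MEC = 28.079 + 2.724Q.
Set SMC = demand: 28.079 + 2.724Q = 142.056 - 4.368Q → Q* = 16.0712.
Height of the DWL triangle at Q_m is SMC(Q_m) − demand(Q_m) = MEC(Q_m) = 16.0511.
DWL = ½ × 2.2633 × 16.0511 = 18.1642.

DWL = $18.164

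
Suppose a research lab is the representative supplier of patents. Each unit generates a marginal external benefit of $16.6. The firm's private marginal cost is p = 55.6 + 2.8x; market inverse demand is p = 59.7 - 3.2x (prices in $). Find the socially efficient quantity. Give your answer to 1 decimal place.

x* = 3.5

Social marginal cost = private MC − MEB = 39.0 + 2.8x.
Set SMC = demand: 39.0 + 2.8x = 59.7 - 3.2x → x* = 3.4500.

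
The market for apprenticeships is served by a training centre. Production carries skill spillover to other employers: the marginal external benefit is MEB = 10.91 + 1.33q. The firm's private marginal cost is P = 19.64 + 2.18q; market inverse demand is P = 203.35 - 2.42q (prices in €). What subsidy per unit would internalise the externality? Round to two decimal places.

subsidy = €90.07 per unit

Social marginal cost = private MC − MEB = 8.73 + 0.85q.
Set SMC = demand: 8.73 + 0.85q = 203.35 - 2.42q → q* = 59.5168.
The Pigouvian subsidy equals MEB at q*: 10.91 + 1.33×59.5168 = 90.0673.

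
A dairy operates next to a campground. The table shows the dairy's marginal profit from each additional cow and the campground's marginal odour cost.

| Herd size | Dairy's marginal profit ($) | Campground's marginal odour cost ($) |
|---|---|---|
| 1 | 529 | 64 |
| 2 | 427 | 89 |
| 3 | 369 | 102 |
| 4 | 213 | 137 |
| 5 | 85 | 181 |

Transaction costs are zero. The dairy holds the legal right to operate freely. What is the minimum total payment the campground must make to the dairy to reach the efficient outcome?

Left alone the dairy would choose level 5 (marginal profit stays positive).
Efficient level: k* = 4 (marginal profit ≥ marginal odour cost through 4).
The campground must at least cover the dairy's forgone profit from cutting 5→4: 85 = 85.

$85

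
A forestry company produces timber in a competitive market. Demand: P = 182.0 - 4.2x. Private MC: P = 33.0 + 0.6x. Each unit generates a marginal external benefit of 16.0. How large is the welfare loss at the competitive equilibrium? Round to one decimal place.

Market equilibrium (private): 33.0 + 0.6x = 182.0 - 4.2x → x_m = 31.0417.
Social marginal cost = private MC − MEB = 17.0 + 0.6x.
Set SMC = demand: 17.0 + 0.6x = 182.0 - 4.2x → x* = 34.3750.
The welfare-loss triangle has base |x_m − x*| and height MEB(x_m) (the vertical gap between SMC and demand is zero at x* and MEB at x_m).
DWL = ½ × 3.3333 × 16.0000 = 26.6664.

DWL = 26.7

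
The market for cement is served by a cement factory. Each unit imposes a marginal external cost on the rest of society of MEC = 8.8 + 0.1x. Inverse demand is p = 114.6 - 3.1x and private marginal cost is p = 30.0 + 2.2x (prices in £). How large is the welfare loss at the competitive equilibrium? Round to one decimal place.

Market equilibrium (private): 30.0 + 2.2x = 114.6 - 3.1x → x_m = 15.9623.
Social marginal cost = private MC + MEC = 38.8 + 2.3x.
Set SMC = demand: 38.8 + 2.3x = 114.6 - 3.1x → x* = 14.0370.
Between x* and x_m the wedge SMC − demand runs linearly from 0 to MEC(x_m), so the loss is a triangle.
DWL = ½ × 1.9253 × 10.3962 = 10.0079.

DWL = £10.0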